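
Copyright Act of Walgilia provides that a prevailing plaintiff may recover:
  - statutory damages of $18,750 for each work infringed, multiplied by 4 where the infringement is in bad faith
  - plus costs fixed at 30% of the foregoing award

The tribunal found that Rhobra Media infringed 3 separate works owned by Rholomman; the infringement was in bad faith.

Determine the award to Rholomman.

Statutory damages: 3 × $18,750 = $56,250
Multiplied by 4: 4 × $56,250 = $225,000
Costs: 30% of $225,000 = $67,500
Award plus costs: $225,000 + $67,500 = $292,500

Award: $292,500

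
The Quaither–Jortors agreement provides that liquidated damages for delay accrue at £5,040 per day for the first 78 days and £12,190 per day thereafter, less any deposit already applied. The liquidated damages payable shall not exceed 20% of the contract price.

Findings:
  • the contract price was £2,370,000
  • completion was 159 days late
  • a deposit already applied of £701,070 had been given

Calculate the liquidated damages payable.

Liquidated damages: £474,000

First 78 days: 78 × £5,040 = £393,120
Remaining days: (159 − 78) × £12,190 = £987,390
Accrued per-day damages: £393,120 + £987,390 = £1,380,510
Less deposit already applied: £1,380,510 − £701,070 = £679,440
Cap: 20% of £2,370,000 = £474,000
Cap at £474,000: £679,440 exceeds the cap → £474,000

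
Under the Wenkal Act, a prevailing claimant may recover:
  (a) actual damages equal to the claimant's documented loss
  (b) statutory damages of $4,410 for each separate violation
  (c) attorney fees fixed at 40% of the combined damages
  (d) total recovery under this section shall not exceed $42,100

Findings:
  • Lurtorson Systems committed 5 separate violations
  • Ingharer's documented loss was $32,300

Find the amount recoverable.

Statutory damages: 5 × $4,410 = $22,050
Combined damages: $32,300 + $22,050 = $54,350
Attorney fees: 40% of $54,350 = $21,740
Total before cap: $54,350 + $21,740 = $76,090
Cap at $42,100: $76,090 exceeds the cap → $42,100

$42,100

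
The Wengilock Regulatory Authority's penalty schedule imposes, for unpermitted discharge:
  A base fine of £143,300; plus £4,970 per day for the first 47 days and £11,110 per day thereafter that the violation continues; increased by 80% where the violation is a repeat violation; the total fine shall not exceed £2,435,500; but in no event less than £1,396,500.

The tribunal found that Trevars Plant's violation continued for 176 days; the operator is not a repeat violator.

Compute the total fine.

First 47 days: 47 × £4,970 = £233,590
Remaining days: (176 − 47) × £11,110 = £1,433,190
Per-day component: £233,590 + £1,433,190 = £1,666,780
Base plus per-day: £143,300 + £1,666,780 = £1,810,080
The operator is not a repeat violator: no 80% increase.
Cap at £2,435,500: £1,810,080 is within the cap, no reduction.
Minimum £1,396,500: £1,810,080 meets the minimum, no increase.

£1,810,080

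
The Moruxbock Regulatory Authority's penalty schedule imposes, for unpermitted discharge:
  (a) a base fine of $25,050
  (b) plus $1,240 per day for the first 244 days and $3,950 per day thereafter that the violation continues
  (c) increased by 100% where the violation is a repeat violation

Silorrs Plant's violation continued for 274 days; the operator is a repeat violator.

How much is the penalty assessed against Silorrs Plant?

First 244 days: 244 × $1,240 = $302,560
Remaining days: (274 − 244) × $3,950 = $118,500
Per-day component: $302,560 + $118,500 = $421,060
Base plus per-day: $25,050 + $421,060 = $446,110
Enhancement: 100% of $446,110 = $446,110
Enhanced fine: $446,110 + $446,110 = $892,220

$892,220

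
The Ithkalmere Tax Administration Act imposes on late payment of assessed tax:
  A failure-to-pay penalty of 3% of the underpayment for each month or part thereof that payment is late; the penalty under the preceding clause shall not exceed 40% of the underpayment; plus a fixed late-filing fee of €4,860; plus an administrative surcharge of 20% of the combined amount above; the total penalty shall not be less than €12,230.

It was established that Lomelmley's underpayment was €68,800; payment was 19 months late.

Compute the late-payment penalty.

Penalty: €38,856

Accrued rate: 3% × 19 = 57%, capped at 40% → 40%
Failure-to-pay penalty: 40% of €68,800 = €27,520
Penalty before surcharge: €27,520 + €4,860 = €32,380
Administrative surcharge: 20% of €32,380 = €6,476
Total penalty: €32,380 + €6,476 = €38,856
Minimum €12,230: €38,856 meets the minimum, no increase.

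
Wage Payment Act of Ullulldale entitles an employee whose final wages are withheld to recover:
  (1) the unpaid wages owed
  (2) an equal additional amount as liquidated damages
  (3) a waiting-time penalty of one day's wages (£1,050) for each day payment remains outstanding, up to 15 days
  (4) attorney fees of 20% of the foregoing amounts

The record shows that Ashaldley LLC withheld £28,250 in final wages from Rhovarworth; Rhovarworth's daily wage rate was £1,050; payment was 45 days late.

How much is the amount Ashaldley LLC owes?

Liquidated damages (equal amount): £28,250
Penalty days: min(45, 15) = 15
Waiting-time penalty: 15 × £1,050 = £15,750
Subtotal: £28,250 + £28,250 + £15,750 = £72,250
Attorney fees: 20% of £72,250 = £14,450
Total award: £72,250 + £14,450 = £86,700

£86,700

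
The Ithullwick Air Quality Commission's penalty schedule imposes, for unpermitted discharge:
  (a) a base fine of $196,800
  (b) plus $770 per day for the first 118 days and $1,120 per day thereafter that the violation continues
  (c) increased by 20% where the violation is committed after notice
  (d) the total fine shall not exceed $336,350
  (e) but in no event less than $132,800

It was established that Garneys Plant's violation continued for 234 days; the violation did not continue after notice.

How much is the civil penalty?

First 118 days: 118 × $770 = $90,860
Remaining days: (234 − 118) × $1,120 = $129,920
Per-day component: $90,860 + $129,920 = $220,780
Base plus per-day: $196,800 + $220,780 = $417,580
The violation did not continue after notice: no 20% increase.
Cap at $336,350: $417,580 exceeds the cap → $336,350
Minimum $132,800: $336,350 meets the minimum, no increase.

$336,350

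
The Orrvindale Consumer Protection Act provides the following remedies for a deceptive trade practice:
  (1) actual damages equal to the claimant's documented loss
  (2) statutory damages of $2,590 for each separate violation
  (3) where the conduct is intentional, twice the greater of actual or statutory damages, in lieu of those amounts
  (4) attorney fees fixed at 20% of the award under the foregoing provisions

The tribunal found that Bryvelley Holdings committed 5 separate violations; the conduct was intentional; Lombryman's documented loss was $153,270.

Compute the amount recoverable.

$367,848

Statutory damages: 5 × $2,590 = $12,950
Greater of actual damages ($153,270) or statutory damages ($12,950): $153,270
Doubled: 2 × $153,270 = $306,540
Attorney fees: 20% of $306,540 = $61,308
Total recovery: $306,540 + $61,308 = $367,848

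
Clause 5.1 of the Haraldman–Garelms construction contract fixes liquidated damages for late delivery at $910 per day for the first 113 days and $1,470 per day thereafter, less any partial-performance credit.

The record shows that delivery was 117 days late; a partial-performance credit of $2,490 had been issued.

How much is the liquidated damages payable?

First 113 days: 113 × $910 = $102,830
Remaining days: (117 − 113) × $1,470 = $5,880
Accrued per-day damages: $102,830 + $5,880 = $108,710
Less partial-performance credit: $108,710 − $2,490 = $106,220

Liquidated damages: $106,220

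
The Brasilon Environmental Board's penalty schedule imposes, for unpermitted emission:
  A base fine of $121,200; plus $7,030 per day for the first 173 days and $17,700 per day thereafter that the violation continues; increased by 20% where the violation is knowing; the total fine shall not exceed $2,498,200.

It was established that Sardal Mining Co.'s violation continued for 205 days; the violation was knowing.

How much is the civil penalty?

$2,284,548

First 173 days: 173 × $7,030 = $1,216,190
Remaining days: (205 − 173) × $17,700 = $566,400
Per-day component: $1,216,190 + $566,400 = $1,782,590
Base plus per-day: $121,200 + $1,782,590 = $1,903,790
Enhancement: 20% of $1,903,790 = $380,758
Enhanced fine: $1,903,790 + $380,758 = $2,284,548
Cap at $2,498,200: $2,284,548 is within the cap, no reduction.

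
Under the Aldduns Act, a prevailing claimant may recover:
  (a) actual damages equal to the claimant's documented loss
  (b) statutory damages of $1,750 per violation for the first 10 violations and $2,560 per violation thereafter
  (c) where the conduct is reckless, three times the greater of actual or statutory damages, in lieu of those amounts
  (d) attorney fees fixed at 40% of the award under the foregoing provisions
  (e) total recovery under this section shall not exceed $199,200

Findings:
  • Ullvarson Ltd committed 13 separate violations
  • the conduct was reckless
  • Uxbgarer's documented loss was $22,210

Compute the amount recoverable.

$105,756

First 10 violations: 10 × $1,750 = $17,500
Remaining violations: (13 − 10) × $2,560 = $7,680
Statutory damages: $17,500 + $7,680 = $25,180
Greater of actual damages ($22,210) or statutory damages ($25,180): $25,180
Trebled: 3 × $25,180 = $75,540
Attorney fees: 40% of $75,540 = $30,216
Total before cap: $75,540 + $30,216 = $105,756
Cap at $199,200: $105,756 is within the cap, no reduction.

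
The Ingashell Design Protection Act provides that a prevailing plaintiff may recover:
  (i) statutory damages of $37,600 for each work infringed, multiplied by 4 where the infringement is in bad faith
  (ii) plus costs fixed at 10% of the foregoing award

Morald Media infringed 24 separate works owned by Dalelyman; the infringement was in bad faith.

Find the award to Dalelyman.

$3,970,560

Statutory damages: 24 × $37,600 = $902,400
Multiplied by 4: 4 × $902,400 = $3,609,600
Costs: 10% of $3,609,600 = $360,960
Award plus costs: $3,609,600 + $360,960 = $3,970,560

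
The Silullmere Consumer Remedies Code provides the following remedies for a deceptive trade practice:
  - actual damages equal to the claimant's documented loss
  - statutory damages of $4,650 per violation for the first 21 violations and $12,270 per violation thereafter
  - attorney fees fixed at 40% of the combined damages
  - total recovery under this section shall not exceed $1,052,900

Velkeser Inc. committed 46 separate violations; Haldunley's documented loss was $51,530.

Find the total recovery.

$638,302

First 21 violations: 21 × $4,650 = $97,650
Remaining violations: (46 − 21) × $12,270 = $306,750
Statutory damages: $97,650 + $306,750 = $404,400
Combined damages: $51,530 + $404,400 = $455,930
Attorney fees: 40% of $455,930 = $182,372
Total before cap: $455,930 + $182,372 = $638,302
Cap at $1,052,900: $638,302 is within the cap, no reduction.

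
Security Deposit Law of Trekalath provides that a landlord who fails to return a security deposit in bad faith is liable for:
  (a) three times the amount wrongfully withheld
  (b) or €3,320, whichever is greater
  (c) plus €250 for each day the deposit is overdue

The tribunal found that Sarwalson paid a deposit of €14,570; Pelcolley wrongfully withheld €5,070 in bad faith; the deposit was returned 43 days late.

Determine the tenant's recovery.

€25,960

Trebled: 3 × €5,070 = €15,210
Minimum €3,320: €15,210 meets the minimum, no increase.
Late-return penalty: 43 × €250 = €10,750
Damages plus late penalty: €15,210 + €10,750 = €25,960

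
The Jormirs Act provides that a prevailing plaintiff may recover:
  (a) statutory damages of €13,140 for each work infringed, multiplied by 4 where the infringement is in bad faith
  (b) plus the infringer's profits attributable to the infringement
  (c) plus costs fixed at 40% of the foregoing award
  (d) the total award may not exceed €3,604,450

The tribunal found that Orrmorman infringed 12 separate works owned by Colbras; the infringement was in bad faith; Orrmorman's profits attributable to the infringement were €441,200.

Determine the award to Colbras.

Statutory damages: 12 × €13,140 = €157,680
Multiplied by 4: 4 × €157,680 = €630,720
Combined award: €630,720 + €441,200 = €1,071,920
Costs: 40% of €1,071,920 = €428,768
Award plus costs: €1,071,920 + €428,768 = €1,500,688
Cap at €3,604,450: €1,500,688 is within the cap, no reduction.

€1,500,688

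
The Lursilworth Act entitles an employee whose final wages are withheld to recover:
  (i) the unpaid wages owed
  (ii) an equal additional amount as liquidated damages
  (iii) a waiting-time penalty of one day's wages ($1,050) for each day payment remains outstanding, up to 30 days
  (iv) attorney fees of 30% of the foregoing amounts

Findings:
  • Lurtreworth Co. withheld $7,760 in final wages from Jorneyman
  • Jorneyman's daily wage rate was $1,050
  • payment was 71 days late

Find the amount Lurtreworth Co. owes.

$61,126

Liquidated damages (equal amount): $7,760
Penalty days: min(71, 30) = 30
Waiting-time penalty: 30 × $1,050 = $31,500
Subtotal: $7,760 + $7,760 + $31,500 = $47,020
Attorney fees: 30% of $47,020 = $14,106
Total award: $47,020 + $14,106 = $61,126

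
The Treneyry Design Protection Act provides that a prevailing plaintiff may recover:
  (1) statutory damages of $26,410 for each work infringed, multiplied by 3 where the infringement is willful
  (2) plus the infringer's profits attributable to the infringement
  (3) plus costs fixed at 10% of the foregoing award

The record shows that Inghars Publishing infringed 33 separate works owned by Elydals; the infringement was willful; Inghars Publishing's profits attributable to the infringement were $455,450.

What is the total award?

$3,377,044

Statutory damages: 33 × $26,410 = $871,530
Trebled: 3 × $871,530 = $2,614,590
Combined award: $2,614,590 + $455,450 = $3,070,040
Costs: 10% of $3,070,040 = $307,004
Award plus costs: $3,070,040 + $307,004 = $3,377,044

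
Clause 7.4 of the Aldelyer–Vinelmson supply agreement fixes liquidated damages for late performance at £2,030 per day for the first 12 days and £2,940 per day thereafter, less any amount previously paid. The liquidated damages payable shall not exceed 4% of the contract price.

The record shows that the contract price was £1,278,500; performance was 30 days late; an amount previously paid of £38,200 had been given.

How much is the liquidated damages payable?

First 12 days: 12 × £2,030 = £24,360
Remaining days: (30 − 12) × £2,940 = £52,920
Accrued per-day damages: £24,360 + £52,920 = £77,280
Less amount previously paid: £77,280 − £38,200 = £39,080
Cap: 4% of £1,278,500 = £51,140
Cap at £51,140: £39,080 is within the cap, no reduction.

£39,080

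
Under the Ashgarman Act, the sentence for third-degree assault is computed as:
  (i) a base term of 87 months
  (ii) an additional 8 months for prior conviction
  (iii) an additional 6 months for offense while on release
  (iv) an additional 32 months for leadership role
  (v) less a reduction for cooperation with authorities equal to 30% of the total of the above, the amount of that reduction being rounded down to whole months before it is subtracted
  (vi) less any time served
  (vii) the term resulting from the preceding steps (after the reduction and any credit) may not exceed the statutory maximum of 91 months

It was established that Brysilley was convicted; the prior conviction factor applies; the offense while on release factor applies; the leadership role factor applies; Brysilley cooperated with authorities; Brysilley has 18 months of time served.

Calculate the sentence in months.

76 months

Prior conviction enhancement: +8 months
Offense while on release enhancement: +6 months
Leadership role enhancement: +32 months
Adjusted term: 87 months + 8 months + 6 months + 32 months = 133 months
Cooperation with authorities reduction: 30% of 133 months = 39 months (rounded down)
After reduction: 133 − 39 = 94 months
Less time served: 94 months − 18 months = 76 months
Cap at 91 months: 76 months is within the cap, no reduction.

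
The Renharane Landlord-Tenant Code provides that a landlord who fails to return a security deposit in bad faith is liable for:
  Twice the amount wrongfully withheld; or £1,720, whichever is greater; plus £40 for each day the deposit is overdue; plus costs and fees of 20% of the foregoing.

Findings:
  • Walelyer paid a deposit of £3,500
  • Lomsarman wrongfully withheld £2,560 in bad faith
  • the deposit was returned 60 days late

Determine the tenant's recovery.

£9,024

Doubled: 2 × £2,560 = £5,120
Minimum £1,720: £5,120 meets the minimum, no increase.
Late-return penalty: 60 × £40 = £2,400
Damages plus late penalty: £5,120 + £2,400 = £7,520
Costs and fees: 20% of £7,520 = £1,504
Total recovery: £7,520 + £1,504 = £9,024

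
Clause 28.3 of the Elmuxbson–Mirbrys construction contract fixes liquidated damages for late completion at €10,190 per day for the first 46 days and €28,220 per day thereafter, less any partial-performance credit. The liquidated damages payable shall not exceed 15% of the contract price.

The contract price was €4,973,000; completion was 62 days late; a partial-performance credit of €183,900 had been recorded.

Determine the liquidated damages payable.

First 46 days: 46 × €10,190 = €468,740
Remaining days: (62 − 46) × €28,220 = €451,520
Accrued per-day damages: €468,740 + €451,520 = €920,260
Less partial-performance credit: €920,260 − €183,900 = €736,360
Cap: 15% of €4,973,000 = €745,950
Cap at €745,950: €736,360 is within the cap, no reduction.

€736,360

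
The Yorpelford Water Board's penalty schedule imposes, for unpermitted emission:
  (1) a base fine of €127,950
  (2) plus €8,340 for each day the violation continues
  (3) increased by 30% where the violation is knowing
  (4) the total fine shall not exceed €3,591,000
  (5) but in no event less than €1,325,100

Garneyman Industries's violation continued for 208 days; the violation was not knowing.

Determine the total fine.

€1,862,670

Per-day component: 208 × €8,340 = €1,734,720
Base plus per-day: €127,950 + €1,734,720 = €1,862,670
The violation was not knowing: no 30% increase.
Cap at €3,591,000: €1,862,670 is within the cap, no reduction.
Minimum €1,325,100: €1,862,670 meets the minimum, no increase.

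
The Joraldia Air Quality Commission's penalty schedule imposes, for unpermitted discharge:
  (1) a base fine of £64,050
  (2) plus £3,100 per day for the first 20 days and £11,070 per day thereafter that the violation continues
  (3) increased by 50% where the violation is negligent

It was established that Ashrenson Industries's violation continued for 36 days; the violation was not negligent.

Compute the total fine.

£303,170

First 20 days: 20 × £3,100 = £62,000
Remaining days: (36 − 20) × £11,070 = £177,120
Per-day component: £62,000 + £177,120 = £239,120
Base plus per-day: £64,050 + £239,120 = £303,170
The violation was not negligent: no 50% increase.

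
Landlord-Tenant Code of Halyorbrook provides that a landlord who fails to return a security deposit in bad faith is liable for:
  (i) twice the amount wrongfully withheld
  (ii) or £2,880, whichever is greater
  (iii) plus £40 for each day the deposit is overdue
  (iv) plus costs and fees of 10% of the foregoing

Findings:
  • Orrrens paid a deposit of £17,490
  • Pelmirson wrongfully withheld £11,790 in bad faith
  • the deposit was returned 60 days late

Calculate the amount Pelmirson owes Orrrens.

£28,578

Doubled: 2 × £11,790 = £23,580
Minimum £2,880: £23,580 meets the minimum, no increase.
Late-return penalty: 60 × £40 = £2,400
Damages plus late penalty: £23,580 + £2,400 = £25,980
Costs and fees: 10% of £25,980 = £2,598
Total recovery: £25,980 + £2,598 = £28,578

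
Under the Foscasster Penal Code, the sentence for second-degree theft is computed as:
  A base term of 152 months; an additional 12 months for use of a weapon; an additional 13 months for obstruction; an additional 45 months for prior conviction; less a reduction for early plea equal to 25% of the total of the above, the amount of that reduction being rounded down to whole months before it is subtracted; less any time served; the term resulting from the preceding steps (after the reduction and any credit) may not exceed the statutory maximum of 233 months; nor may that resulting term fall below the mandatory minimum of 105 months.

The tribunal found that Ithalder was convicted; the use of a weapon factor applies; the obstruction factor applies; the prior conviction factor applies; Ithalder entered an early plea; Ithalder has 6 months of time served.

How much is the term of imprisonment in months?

161 months

Use of a weapon enhancement: +12 months
Obstruction enhancement: +13 months
Prior conviction enhancement: +45 months
Adjusted term: 152 months + 12 months + 13 months + 45 months = 222 months
Early plea reduction: 25% of 222 months = 55 months (rounded down)
After reduction: 222 − 55 = 167 months
Less time served: 167 months − 6 months = 161 months
Cap at 233 months: 161 months is within the cap, no reduction.
Minimum 105 months: 161 months meets the minimum, no increase.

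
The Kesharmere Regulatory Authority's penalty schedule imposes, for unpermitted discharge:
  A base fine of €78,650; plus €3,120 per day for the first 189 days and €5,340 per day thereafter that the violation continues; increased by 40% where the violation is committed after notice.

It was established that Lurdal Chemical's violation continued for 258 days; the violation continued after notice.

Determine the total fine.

First 189 days: 189 × €3,120 = €589,680
Remaining days: (258 − 189) × €5,340 = €368,460
Per-day component: €589,680 + €368,460 = €958,140
Base plus per-day: €78,650 + €958,140 = €1,036,790
Enhancement: 40% of €1,036,790 = €414,716
Enhanced fine: €1,036,790 + €414,716 = €1,451,506

€1,451,506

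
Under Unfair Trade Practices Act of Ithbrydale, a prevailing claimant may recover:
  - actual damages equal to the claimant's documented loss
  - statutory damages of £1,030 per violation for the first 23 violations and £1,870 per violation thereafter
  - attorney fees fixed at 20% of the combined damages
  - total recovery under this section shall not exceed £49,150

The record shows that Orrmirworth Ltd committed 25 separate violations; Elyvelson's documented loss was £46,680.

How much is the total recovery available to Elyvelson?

£49,150

First 23 violations: 23 × £1,030 = £23,690
Remaining violations: (25 − 23) × £1,870 = £3,740
Statutory damages: £23,690 + £3,740 = £27,430
Combined damages: £46,680 + £27,430 = £74,110
Attorney fees: 20% of £74,110 = £14,822
Total before cap: £74,110 + £14,822 = £88,932
Cap at £49,150: £88,932 exceeds the cap → £49,150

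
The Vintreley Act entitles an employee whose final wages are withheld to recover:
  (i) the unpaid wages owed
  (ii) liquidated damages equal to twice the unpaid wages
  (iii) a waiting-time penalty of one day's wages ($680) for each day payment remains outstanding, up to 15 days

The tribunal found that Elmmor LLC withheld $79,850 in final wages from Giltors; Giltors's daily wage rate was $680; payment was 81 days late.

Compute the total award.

$249,750

Doubled: 2 × $79,850 = $159,700
Penalty days: min(81, 15) = 15
Waiting-time penalty: 15 × $680 = $10,200
Total award: $79,850 + $159,700 + $10,200 = $249,750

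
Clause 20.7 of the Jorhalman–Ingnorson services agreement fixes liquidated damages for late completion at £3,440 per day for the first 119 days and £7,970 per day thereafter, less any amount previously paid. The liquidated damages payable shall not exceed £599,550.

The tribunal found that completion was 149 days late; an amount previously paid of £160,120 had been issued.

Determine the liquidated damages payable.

Liquidated damages: £488,340

First 119 days: 119 × £3,440 = £409,360
Remaining days: (149 − 119) × £7,970 = £239,100
Accrued per-day damages: £409,360 + £239,100 = £648,460
Less amount previously paid: £648,460 − £160,120 = £488,340
Cap at £599,550: £488,340 is within the cap, no reduction.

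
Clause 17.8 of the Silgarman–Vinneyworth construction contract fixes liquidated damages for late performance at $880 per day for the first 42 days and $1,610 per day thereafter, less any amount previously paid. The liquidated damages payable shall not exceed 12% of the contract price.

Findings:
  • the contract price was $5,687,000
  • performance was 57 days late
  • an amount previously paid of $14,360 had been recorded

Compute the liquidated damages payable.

First 42 days: 42 × $880 = $36,960
Remaining days: (57 − 42) × $1,610 = $24,150
Accrued per-day damages: $36,960 + $24,150 = $61,110
Less amount previously paid: $61,110 − $14,360 = $46,750
Cap: 12% of $5,687,000 = $682,440
Cap at $682,440: $46,750 is within the cap, no reduction.

$46,750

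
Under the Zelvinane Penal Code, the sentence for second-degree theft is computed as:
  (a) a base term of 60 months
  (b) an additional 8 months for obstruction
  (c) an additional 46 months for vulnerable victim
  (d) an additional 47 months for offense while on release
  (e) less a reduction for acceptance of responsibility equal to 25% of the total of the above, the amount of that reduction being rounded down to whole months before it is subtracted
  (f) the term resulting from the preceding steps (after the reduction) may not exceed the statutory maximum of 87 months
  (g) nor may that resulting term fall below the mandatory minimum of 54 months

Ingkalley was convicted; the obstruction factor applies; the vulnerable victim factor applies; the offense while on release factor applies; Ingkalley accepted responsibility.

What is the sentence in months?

87 months

Obstruction enhancement: +8 months
Vulnerable victim enhancement: +46 months
Offense while on release enhancement: +47 months
Adjusted term: 60 months + 8 months + 46 months + 47 months = 161 months
Acceptance of responsibility reduction: 25% of 161 months = 40 months (rounded down)
After reduction: 161 − 40 = 121 months
Cap at 87 months: 121 months exceeds the cap → 87 months
Minimum 54 months: 87 months meets the minimum, no increase.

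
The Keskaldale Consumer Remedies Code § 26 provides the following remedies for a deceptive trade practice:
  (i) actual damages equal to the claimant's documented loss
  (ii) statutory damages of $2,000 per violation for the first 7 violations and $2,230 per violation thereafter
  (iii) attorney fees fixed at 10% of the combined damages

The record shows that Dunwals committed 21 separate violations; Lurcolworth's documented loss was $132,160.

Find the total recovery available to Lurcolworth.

First 7 violations: 7 × $2,000 = $14,000
Remaining violations: (21 − 7) × $2,230 = $31,220
Statutory damages: $14,000 + $31,220 = $45,220
Combined damages: $132,160 + $45,220 = $177,380
Attorney fees: 10% of $177,380 = $17,738
Total recovery: $177,380 + $17,738 = $195,118

$195,118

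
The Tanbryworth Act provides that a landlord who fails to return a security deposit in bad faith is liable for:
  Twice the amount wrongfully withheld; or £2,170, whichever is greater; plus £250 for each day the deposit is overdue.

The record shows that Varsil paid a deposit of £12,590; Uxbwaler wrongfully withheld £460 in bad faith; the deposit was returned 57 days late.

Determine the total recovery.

Doubled: 2 × £460 = £920
Minimum £2,170: £920 is below the minimum → £2,170
Late-return penalty: 57 × £250 = £14,250
Damages plus late penalty: £2,170 + £14,250 = £16,420

£16,420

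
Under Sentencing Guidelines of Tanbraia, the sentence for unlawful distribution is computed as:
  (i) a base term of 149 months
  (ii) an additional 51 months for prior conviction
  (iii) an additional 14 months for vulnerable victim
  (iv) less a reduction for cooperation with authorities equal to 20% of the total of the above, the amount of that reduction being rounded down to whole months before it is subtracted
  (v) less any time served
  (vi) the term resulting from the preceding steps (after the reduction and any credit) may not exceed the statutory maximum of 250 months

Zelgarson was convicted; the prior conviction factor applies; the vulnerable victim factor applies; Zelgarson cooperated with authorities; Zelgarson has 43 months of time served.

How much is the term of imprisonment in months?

Sentence: 129 months

Prior conviction enhancement: +51 months
Vulnerable victim enhancement: +14 months
Adjusted term: 149 months + 51 months + 14 months = 214 months
Cooperation with authorities reduction: 20% of 214 months = 42 months (rounded down)
After reduction: 214 − 42 = 172 months
Less time served: 172 months − 43 months = 129 months
Cap at 250 months: 129 months is within the cap, no reduction.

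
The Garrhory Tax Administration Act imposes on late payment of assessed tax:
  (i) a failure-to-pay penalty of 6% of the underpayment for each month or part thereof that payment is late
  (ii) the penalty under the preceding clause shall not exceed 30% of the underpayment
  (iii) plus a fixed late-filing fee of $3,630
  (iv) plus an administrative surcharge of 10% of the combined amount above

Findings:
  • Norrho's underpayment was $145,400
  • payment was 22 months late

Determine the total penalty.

$51,975

Accrued rate: 6% × 22 = 132%, capped at 30% → 30%
Failure-to-pay penalty: 30% of $145,400 = $43,620
Penalty before surcharge: $43,620 + $3,630 = $47,250
Administrative surcharge: 10% of $47,250 = $4,725
Total penalty: $47,250 + $4,725 = $51,975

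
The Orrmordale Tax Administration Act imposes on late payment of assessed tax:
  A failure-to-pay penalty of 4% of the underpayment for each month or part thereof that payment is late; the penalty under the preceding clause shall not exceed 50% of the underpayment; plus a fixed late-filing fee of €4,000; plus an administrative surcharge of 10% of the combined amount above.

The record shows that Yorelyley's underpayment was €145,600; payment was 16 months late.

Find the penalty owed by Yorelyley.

Accrued rate: 4% × 16 = 64%, capped at 50% → 50%
Failure-to-pay penalty: 50% of €145,600 = €72,800
Penalty before surcharge: €72,800 + €4,000 = €76,800
Administrative surcharge: 10% of €76,800 = €7,680
Total penalty: €76,800 + €7,680 = €84,480

€84,480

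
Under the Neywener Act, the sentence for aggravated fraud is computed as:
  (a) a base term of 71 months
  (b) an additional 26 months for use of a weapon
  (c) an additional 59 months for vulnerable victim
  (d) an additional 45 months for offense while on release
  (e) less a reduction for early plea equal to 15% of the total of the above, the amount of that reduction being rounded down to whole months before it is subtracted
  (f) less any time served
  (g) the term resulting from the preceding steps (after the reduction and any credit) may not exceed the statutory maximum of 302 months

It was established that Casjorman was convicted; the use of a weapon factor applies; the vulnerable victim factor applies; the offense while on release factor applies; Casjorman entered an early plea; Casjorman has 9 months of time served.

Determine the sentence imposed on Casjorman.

Use of a weapon enhancement: +26 months
Vulnerable victim enhancement: +59 months
Offense while on release enhancement: +45 months
Adjusted term: 71 months + 26 months + 59 months + 45 months = 201 months
Early plea reduction: 15% of 201 months = 30 months (rounded down)
After reduction: 201 − 30 = 171 months
Less time served: 171 months − 9 months = 162 months
Cap at 302 months: 162 months is within the cap, no reduction.

162 months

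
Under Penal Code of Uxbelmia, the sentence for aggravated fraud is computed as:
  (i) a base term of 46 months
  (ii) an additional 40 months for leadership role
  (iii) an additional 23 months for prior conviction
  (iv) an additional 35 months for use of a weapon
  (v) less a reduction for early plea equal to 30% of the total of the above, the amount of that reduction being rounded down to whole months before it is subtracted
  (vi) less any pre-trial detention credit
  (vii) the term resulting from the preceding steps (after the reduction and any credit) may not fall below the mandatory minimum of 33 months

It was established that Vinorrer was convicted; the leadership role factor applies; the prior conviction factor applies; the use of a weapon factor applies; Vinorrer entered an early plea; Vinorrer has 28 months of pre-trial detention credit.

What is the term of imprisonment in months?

73 months

Leadership role enhancement: +40 months
Prior conviction enhancement: +23 months
Use of a weapon enhancement: +35 months
Adjusted term: 46 months + 40 months + 23 months + 35 months = 144 months
Early plea reduction: 30% of 144 months = 43 months (rounded down)
After reduction: 144 − 43 = 101 months
Less pre-trial detention credit: 101 months − 28 months = 73 months
Minimum 33 months: 73 months meets the minimum, no increase.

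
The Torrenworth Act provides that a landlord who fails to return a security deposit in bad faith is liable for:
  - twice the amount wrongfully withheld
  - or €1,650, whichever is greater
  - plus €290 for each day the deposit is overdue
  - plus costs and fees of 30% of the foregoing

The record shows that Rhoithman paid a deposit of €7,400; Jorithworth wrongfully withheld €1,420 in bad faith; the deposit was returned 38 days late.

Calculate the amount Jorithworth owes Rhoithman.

Doubled: 2 × €1,420 = €2,840
Minimum €1,650: €2,840 meets the minimum, no increase.
Late-return penalty: 38 × €290 = €11,020
Damages plus late penalty: €2,840 + €11,020 = €13,860
Costs and fees: 30% of €13,860 = €4,158
Total recovery: €13,860 + €4,158 = €18,018

€18,018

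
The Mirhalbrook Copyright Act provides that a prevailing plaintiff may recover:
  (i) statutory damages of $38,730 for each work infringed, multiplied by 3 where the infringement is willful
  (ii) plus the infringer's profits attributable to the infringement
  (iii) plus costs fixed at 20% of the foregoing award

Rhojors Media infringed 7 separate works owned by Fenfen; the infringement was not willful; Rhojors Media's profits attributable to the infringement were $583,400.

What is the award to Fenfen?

Statutory damages: 7 × $38,730 = $271,110
Infringement not willful: no ×3 enhancement.
Combined award: $271,110 + $583,400 = $854,510
Costs: 20% of $854,510 = $170,902
Award plus costs: $854,510 + $170,902 = $1,025,412

$1,025,412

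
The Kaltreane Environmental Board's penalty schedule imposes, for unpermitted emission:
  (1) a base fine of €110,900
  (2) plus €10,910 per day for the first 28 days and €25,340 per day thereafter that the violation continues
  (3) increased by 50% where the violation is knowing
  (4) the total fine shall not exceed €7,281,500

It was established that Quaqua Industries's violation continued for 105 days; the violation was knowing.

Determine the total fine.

€3,551,340

First 28 days: 28 × €10,910 = €305,480
Remaining days: (105 − 28) × €25,340 = €1,951,180
Per-day component: €305,480 + €1,951,180 = €2,256,660
Base plus per-day: €110,900 + €2,256,660 = €2,367,560
Enhancement: 50% of €2,367,560 = €1,183,780
Enhanced fine: €2,367,560 + €1,183,780 = €3,551,340
Cap at €7,281,500: €3,551,340 is within the cap, no reduction.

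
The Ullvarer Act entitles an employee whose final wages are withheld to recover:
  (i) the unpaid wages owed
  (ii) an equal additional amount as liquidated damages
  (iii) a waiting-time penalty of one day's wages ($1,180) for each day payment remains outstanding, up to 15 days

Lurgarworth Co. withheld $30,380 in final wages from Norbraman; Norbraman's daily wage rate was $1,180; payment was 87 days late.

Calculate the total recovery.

$78,460

Liquidated damages (equal amount): $30,380
Penalty days: min(87, 15) = 15
Waiting-time penalty: 15 × $1,180 = $17,700
Total award: $30,380 + $30,380 + $17,700 = $78,460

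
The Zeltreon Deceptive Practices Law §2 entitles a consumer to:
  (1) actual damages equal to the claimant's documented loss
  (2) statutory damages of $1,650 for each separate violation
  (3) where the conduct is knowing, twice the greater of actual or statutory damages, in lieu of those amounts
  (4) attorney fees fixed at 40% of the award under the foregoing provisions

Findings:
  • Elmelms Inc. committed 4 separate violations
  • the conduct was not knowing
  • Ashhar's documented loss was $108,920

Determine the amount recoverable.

Statutory damages: 4 × $1,650 = $6,600
Conduct not knowing: the in-lieu enhancement does not apply.
Actual plus statutory damages: $108,920 + $6,600 = $115,520
Attorney fees: 40% of $115,520 = $46,208
Total recovery: $115,520 + $46,208 = $161,728

$161,728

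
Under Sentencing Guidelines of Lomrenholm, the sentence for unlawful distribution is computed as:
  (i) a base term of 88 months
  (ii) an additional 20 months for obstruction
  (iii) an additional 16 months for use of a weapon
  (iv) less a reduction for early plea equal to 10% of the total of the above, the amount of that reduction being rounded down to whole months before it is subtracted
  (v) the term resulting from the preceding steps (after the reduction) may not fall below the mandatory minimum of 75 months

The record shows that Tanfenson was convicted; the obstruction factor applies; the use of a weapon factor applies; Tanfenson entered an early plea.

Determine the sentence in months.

Obstruction enhancement: +20 months
Use of a weapon enhancement: +16 months
Adjusted term: 88 months + 20 months + 16 months = 124 months
Early plea reduction: 10% of 124 months = 12 months (rounded down)
After reduction: 124 − 12 = 112 months
Minimum 75 months: 112 months meets the minimum, no increase.

112 months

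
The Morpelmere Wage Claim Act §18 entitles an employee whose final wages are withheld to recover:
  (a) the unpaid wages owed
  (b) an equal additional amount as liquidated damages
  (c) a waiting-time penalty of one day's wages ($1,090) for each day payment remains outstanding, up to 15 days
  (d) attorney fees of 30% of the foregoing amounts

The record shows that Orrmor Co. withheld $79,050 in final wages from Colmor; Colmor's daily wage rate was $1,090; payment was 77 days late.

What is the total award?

Liquidated damages (equal amount): $79,050
Penalty days: min(77, 15) = 15
Waiting-time penalty: 15 × $1,090 = $16,350
Subtotal: $79,050 + $79,050 + $16,350 = $174,450
Attorney fees: 30% of $174,450 = $52,335
Total award: $174,450 + $52,335 = $226,785

$226,785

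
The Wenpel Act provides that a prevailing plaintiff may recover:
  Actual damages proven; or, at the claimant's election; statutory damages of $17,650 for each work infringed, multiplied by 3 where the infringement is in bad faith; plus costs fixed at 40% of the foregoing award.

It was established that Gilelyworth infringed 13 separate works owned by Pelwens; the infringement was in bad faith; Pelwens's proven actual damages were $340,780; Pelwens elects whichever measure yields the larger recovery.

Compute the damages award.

Statutory damages: 13 × $17,650 = $229,450
Trebled: 3 × $229,450 = $688,350
Greater of actual damages ($340,780) or enhanced statutory damages ($688,350): $688,350
Costs: 40% of $688,350 = $275,340
Award plus costs: $688,350 + $275,340 = $963,690

$963,690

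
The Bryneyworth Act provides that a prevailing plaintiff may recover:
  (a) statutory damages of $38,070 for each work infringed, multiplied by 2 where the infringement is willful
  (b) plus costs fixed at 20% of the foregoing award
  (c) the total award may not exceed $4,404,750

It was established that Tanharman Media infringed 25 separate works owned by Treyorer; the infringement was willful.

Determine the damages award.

Statutory damages: 25 × $38,070 = $951,750
Doubled: 2 × $951,750 = $1,903,500
Costs: 20% of $1,903,500 = $380,700
Award plus costs: $1,903,500 + $380,700 = $2,284,200
Cap at $4,404,750: $2,284,200 is within the cap, no reduction.

Award: $2,284,200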